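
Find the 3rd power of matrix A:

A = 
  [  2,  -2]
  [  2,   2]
A² = A·A:
A²[1,1] = (2)(2) + (-2)(2) = 0
A²[1,2] = (2)(-2) + (-2)(2) = -8
A²[2,1] = (2)(2) + (2)(2) = 8
A²[2,2] = (2)(-2) + (2)(2) = 0
A² = 
  [  0,  -8]
  [  8,   0]

A^3 = A^2·A:
A^3[1,1] = (0)(2) + (-8)(2) = -16
A^3[1,2] = (0)(-2) + (-8)(2) = -16
A^3[2,1] = (8)(2) + (0)(2) = 16
A^3[2,2] = (8)(-2) + (0)(2) = -16
A^3 = 
  [-16, -16]
  [ 16, -16]

Therefore
A^3 = 
  [-16, -16]
  [ 16, -16]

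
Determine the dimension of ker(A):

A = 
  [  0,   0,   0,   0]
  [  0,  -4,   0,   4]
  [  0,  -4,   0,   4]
nullity(A) = 3

Row reduce:
Swap R1 ↔ R2
R3 → R3 - (1)·R1
REF = 
  [  0,  -4,   0,   4]
  [  0,   0,   0,   0]
  [  0,   0,   0,   0]
Pivot columns: 2 → 1 pivot.
rank(A) = 1, so nullity(A) = 4 - 1 = 3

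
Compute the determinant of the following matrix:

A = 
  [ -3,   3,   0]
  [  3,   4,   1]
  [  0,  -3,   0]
-9

Cofactor expansion along row 1:
det(A) = (-3)·((4)(0) - (1)(-3)) - (3)·((3)(0) - (1)(0)) + (0)·((3)(-3) - (4)(0))
  = (-3)(3) - (3)(0) + (0)(-9)
  = -9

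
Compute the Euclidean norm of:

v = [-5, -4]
6.403

||v||₂ = √((-5)² + (-4)²) = √41 = 6.403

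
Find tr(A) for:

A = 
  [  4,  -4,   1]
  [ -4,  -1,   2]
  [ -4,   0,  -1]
2

tr(A) = 4 + -1 + -1 = 2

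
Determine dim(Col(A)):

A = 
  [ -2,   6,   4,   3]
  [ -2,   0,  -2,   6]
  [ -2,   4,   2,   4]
Row reduce:
R2 → R2 - (1)·R1
R3 → R3 - (1)·R1
R3 → R3 - (1/3)·R2
REF = 
  [ -2,   6,   4,   3]
  [  0,  -6,  -6,   3]
  [  0,   0,   0,   0]
Pivot columns: 1, 2 → 2 pivots.
dim(Col(A)) = number of pivot columns = 2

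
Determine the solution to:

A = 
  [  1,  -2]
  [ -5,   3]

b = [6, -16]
Row reduce the augmented matrix [A|b]:
R2 → R2 + (5)·R1
REF = 
  [  1,  -2,   6]
  [  0,  -7,  14]

Back-substitution:
x₂ = 14 / (-7) = -2
x₁ = (6 - (-2)(-2)) / 1 = 2

x = [2, -2]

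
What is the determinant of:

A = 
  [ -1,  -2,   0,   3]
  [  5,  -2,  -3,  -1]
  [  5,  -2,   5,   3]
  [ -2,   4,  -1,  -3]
176

Cofactor expansion along row 1: det(A) = a₁₁M₁₁ - a₁₂M₁₂ + a₁₃M₁₃ - a₁₄M₁₄

M₁₁ = det[[-2, -3, -1]; [-2, 5, 3]; [4, -1, -3]]
  = (-2)·((5)(-3) - (3)(-1)) - (-3)·((-2)(-3) - (3)(4)) + (-1)·((-2)(-1) - (5)(4))
  = (-2)(-12) - (-3)(-6) + (-1)(-18)
  = 24
M₁₂ = det[[5, -3, -1]; [5, 5, 3]; [-2, -1, -3]]
  = (5)·((5)(-3) - (3)(-1)) - (-3)·((5)(-3) - (3)(-2)) + (-1)·((5)(-1) - (5)(-2))
  = (5)(-12) - (-3)(-9) + (-1)(5)
  = -92
M₁₃ = det[[5, -2, -1]; [5, -2, 3]; [-2, 4, -3]]
  = (5)·((-2)(-3) - (3)(4)) - (-2)·((5)(-3) - (3)(-2)) + (-1)·((5)(4) - (-2)(-2))
  = (5)(-6) - (-2)(-9) + (-1)(16)
  = -64
M₁₄ = det[[5, -2, -3]; [5, -2, 5]; [-2, 4, -1]]
  = (5)·((-2)(-1) - (5)(4)) - (-2)·((5)(-1) - (5)(-2)) + (-3)·((5)(4) - (-2)(-2))
  = (5)(-18) - (-2)(5) + (-3)(16)
  = -128

det(A) = (-1)(24) - (-2)(-92) + (0)(-64) - (3)(-128) = 176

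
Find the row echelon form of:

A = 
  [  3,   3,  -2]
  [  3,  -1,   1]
Row operations:
R2 → R2 - (1)·R1

Resulting echelon form:
REF = 
  [  3,   3,  -2]
  [  0,  -4,   3]

Rank = 2 (number of non-zero pivot rows).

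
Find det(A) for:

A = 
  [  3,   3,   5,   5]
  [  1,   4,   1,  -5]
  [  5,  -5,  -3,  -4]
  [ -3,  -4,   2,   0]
Cofactor expansion along row 1: det(A) = a₁₁M₁₁ - a₁₂M₁₂ + a₁₃M₁₃ - a₁₄M₁₄

M₁₁ = det[[4, 1, -5]; [-5, -3, -4]; [-4, 2, 0]]
  = (4)·((-3)(0) - (-4)(2)) - (1)·((-5)(0) - (-4)(-4)) + (-5)·((-5)(2) - (-3)(-4))
  = (4)(8) - (1)(-16) + (-5)(-22)
  = 158
M₁₂ = det[[1, 1, -5]; [5, -3, -4]; [-3, 2, 0]]
  = (1)·((-3)(0) - (-4)(2)) - (1)·((5)(0) - (-4)(-3)) + (-5)·((5)(2) - (-3)(-3))
  = (1)(8) - (1)(-12) + (-5)(1)
  = 15
M₁₃ = det[[1, 4, -5]; [5, -5, -4]; [-3, -4, 0]]
  = (1)·((-5)(0) - (-4)(-4)) - (4)·((5)(0) - (-4)(-3)) + (-5)·((5)(-4) - (-5)(-3))
  = (1)(-16) - (4)(-12) + (-5)(-35)
  = 207
M₁₄ = det[[1, 4, 1]; [5, -5, -3]; [-3, -4, 2]]
  = (1)·((-5)(2) - (-3)(-4)) - (4)·((5)(2) - (-3)(-3)) + (1)·((5)(-4) - (-5)(-3))
  = (1)(-22) - (4)(1) + (1)(-35)
  = -61

det(A) = (3)(158) - (3)(15) + (5)(207) - (5)(-61) = 1769

det(A) = 1769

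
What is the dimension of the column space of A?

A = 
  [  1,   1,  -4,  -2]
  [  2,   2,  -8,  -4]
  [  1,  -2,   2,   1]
Row reduce:
R2 → R2 - (2)·R1
R3 → R3 - (1)·R1
Swap R2 ↔ R3
REF = 
  [  1,   1,  -4,  -2]
  [  0,  -3,   6,   3]
  [  0,   0,   0,   0]
Pivot columns: 1, 2 → 2 pivots.
dim(Col(A)) = number of pivot columns = 2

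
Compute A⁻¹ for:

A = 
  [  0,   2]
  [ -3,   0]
det(A) = (0)(0) - (2)(-3) = 6
For a 2×2 matrix, A⁻¹ = (1/det(A)) · [[d, -b], [-c, a]]
    = (1/6) · [[0, -2], [3, 0]]

A⁻¹ = 
  [   0, -1/3]
  [ 1/2,    0]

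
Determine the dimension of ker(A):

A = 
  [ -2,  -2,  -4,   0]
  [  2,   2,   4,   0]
nullity(A) = 3

Row reduce:
R2 → R2 + (1)·R1
REF = 
  [ -2,  -2,  -4,   0]
  [  0,   0,   0,   0]
Pivot columns: 1 → 1 pivot.
rank(A) = 1, so nullity(A) = 4 - 1 = 3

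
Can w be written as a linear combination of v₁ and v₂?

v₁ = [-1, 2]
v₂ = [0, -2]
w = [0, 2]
Yes

Form the augmented matrix and row-reduce:
[v₁|v₂|w] = 
  [ -1,   0,   0]
  [  2,  -2,   2]
R2 → R2 + (2)·R1
REF = 
  [ -1,   0,   0]
  [  0,  -2,   2]

No row of the form [0 0 | nonzero], so the system is consistent. Back-substitution gives c₁ = 0, c₂ = -1: w = (0)·v₁ + (-1)·v₂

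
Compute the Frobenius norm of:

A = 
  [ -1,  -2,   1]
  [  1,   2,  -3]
||A||_F = 4.472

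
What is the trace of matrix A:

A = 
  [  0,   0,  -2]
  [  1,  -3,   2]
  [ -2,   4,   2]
-1

tr(A) = 0 + -3 + 2 = -1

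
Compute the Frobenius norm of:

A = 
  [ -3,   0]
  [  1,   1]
||A||_F = 3.317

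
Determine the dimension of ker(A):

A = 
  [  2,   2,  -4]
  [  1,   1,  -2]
nullity(A) = 2

Row reduce:
R2 → R2 - (1/2)·R1
REF = 
  [  2,   2,  -4]
  [  0,   0,   0]
Pivot columns: 1 → 1 pivot.
rank(A) = 1, so nullity(A) = 3 - 1 = 2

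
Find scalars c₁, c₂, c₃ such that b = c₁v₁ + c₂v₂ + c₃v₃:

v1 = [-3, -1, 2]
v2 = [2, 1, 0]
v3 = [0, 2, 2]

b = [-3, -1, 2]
c1 = 1, c2 = 0, c3 = 0

b = 1·v1 + 0·v2 + 0·v3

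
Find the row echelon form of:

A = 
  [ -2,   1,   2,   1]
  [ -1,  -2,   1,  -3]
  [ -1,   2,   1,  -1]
Row operations:
R2 → R2 - (1/2)·R1
R3 → R3 - (1/2)·R1
R3 → R3 + (3/5)·R2

Resulting echelon form:
REF = 
  [   -2,     1,     2,     1]
  [    0,  -5/2,     0,  -7/2]
  [    0,     0,     0, -18/5]

Rank = 3 (number of non-zero pivot rows).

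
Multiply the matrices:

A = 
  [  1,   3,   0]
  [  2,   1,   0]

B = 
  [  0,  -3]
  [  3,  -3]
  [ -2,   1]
AB = 
  [  9, -12]
  [  3,  -9]

A is 2×3 and B is 3×2, so AB is 2×2. Each entry is (row of A)·(column of B):
AB[1,1] = (1)(0) + (3)(3) + (0)(-2) = 9
AB[1,2] = (1)(-3) + (3)(-3) + (0)(1) = -12
AB[2,1] = (2)(0) + (1)(3) + (0)(-2) = 3
AB[2,2] = (2)(-3) + (1)(-3) + (0)(1) = -9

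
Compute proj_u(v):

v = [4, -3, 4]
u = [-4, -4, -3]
proj_u(v) = [64/41, 64/41, 48/41]

v·u = (4)(-4) + (-3)(-4) + (4)(-3) = -16
u·u = (-4)² + (-4)² + (-3)² = 41
proj_u(v) = (v·u / u·u) × u = (-16/41) × u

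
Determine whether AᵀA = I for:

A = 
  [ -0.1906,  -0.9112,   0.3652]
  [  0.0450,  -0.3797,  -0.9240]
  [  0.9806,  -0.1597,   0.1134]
Yes

AᵀA = 
  [  0.9999,   0,   0]
  [  0,   1,   0]
  [  0,   0,   1]
≈ I (equal to I up to the 4-dp rounding of the entries)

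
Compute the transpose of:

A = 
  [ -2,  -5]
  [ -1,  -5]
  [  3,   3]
Aᵀ = 
  [ -2,  -1,   3]
  [ -5,  -5,   3]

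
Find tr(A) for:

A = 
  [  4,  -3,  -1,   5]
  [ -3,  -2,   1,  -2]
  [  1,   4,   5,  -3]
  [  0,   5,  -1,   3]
10

tr(A) = 4 + -2 + 5 + 3 = 10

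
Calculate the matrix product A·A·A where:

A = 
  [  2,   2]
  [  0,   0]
A² = A·A:
A²[1,1] = (2)(2) + (2)(0) = 4
A²[1,2] = (2)(2) + (2)(0) = 4
A²[2,1] = (0)(2) + (0)(0) = 0
A²[2,2] = (0)(2) + (0)(0) = 0
A² = 
  [  4,   4]
  [  0,   0]

A^3 = A^2·A:
A^3[1,1] = (4)(2) + (4)(0) = 8
A^3[1,2] = (4)(2) + (4)(0) = 8
A^3[2,1] = (0)(2) + (0)(0) = 0
A^3[2,2] = (0)(2) + (0)(0) = 0
A^3 = 
  [  8,   8]
  [  0,   0]

Therefore
A^3 = 
  [  8,   8]
  [  0,   0]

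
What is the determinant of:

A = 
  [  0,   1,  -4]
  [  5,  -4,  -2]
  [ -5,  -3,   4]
Cofactor expansion along row 1:
det(A) = (0)·((-4)(4) - (-2)(-3)) - (1)·((5)(4) - (-2)(-5)) + (-4)·((5)(-3) - (-4)(-5))
  = (0)(-22) - (1)(10) + (-4)(-35)
  = 130

det(A) = 130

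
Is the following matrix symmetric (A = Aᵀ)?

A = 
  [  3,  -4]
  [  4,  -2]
No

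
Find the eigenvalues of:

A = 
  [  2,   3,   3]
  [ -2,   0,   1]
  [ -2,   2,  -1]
Characteristic polynomial: det(λI - A) = λ³ - λ² + 8λ + 28
Testing integer divisors of the constant term: p(-2) = 0, so (λ + 2) is a factor:
p(λ) = (λ + 2)(λ² - 3λ + 14)
λ² - 3λ + 14 = 0  ⇒  λ = (3 ± √((-3)² - 4·(14)))/2 = (3 ± √(-47))/2
  = (3 + i√47)/2,  (3 - i√47)/2

λ = -2, (3 + i√47)/2, (3 - i√47)/2  (≈ -2, 1.5 + 3.428i, 1.5 - 3.428i)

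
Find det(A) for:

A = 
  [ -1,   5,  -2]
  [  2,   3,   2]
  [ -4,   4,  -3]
-33

Cofactor expansion along row 1:
det(A) = (-1)·((3)(-3) - (2)(4)) - (5)·((2)(-3) - (2)(-4)) + (-2)·((2)(4) - (3)(-4))
  = (-1)(-17) - (5)(2) + (-2)(20)
  = -33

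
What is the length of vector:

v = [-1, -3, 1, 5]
6

||v||₂ = √((-1)² + (-3)² + (1)² + (5)²) = √36 = 6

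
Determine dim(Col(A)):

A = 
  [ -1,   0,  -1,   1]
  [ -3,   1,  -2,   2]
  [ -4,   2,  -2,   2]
dim(Col(A)) = 2

Row reduce:
R2 → R2 - (3)·R1
R3 → R3 - (4)·R1
R3 → R3 - (2)·R2
REF = 
  [ -1,   0,  -1,   1]
  [  0,   1,   1,  -1]
  [  0,   0,   0,   0]
Pivot columns: 1, 2 → 2 pivots.
dim(Col(A)) = number of pivot columns = 2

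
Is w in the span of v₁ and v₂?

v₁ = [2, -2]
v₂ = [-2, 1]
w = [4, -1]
Yes

Form the augmented matrix and row-reduce:
[v₁|v₂|w] = 
  [  2,  -2,   4]
  [ -2,   1,  -1]
R2 → R2 + (1)·R1
REF = 
  [  2,  -2,   4]
  [  0,  -1,   3]

No row of the form [0 0 | nonzero], so the system is consistent. Back-substitution gives c₁ = -1, c₂ = -3: w = (-1)·v₁ + (-3)·v₂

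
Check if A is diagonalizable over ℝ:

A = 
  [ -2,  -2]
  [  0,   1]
Yes

tr(A) = -1, det(A) = -2
Characteristic polynomial: λ² - tr(A)λ + det(A) = λ² + λ - 2
λ² + λ - 2 = (λ + 2)(λ - 1)
Eigenvalues: 1, -2
λ=-2: alg. mult. = 1, geom. mult. = 2 - rank(A - (-2)I) = 2 - 1 = 1
λ=1: alg. mult. = 1, geom. mult. = 2 - rank(A - (1)I) = 2 - 1 = 1
Sum of geometric multiplicities equals n, so A has n independent eigenvectors.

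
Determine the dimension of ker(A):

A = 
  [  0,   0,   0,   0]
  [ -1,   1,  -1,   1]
nullity(A) = 3

Row reduce:
Swap R1 ↔ R2
REF = 
  [ -1,   1,  -1,   1]
  [  0,   0,   0,   0]
Pivot columns: 1 → 1 pivot.
rank(A) = 1, so nullity(A) = 4 - 1 = 3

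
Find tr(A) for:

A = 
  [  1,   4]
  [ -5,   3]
4

tr(A) = 1 + 3 = 4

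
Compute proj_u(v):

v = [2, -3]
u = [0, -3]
v·u = (2)(0) + (-3)(-3) = 9
u·u = (0)² + (-3)² = 9
proj_u(v) = (v·u / u·u) × u = (9/9) × u = (1) × u

proj_u(v) = [0, -3]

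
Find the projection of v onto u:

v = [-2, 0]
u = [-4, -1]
v·u = (-2)(-4) + (0)(-1) = 8
u·u = (-4)² + (-1)² = 17
proj_u(v) = (v·u / u·u) × u = (8/17) × u

proj_u(v) = [-32/17, -8/17]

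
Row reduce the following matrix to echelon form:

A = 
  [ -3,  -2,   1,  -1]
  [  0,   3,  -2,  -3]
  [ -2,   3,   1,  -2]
Row operations:
R3 → R3 - (2/3)·R1
R3 → R3 - (13/9)·R2

Resulting echelon form:
REF = 
  [  -3,   -2,    1,   -1]
  [   0,    3,   -2,   -3]
  [   0,    0, 29/9,    3]

Rank = 3 (number of non-zero pivot rows).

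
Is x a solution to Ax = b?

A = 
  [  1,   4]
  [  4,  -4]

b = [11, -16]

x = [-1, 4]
No

Ax = [15, -20] ≠ b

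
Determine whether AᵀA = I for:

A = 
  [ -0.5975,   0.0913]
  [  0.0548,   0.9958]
No

AᵀA = 
  [  0.3600,   0]
  [  0,   1]
≠ I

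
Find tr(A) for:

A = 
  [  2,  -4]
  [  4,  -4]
-2

tr(A) = 2 + -4 = -2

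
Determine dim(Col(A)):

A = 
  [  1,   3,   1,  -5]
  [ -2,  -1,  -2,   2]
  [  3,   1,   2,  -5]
Row reduce:
R2 → R2 + (2)·R1
R3 → R3 - (3)·R1
R3 → R3 + (8/5)·R2
REF = 
  [    1,     3,     1,    -5]
  [    0,     5,     0,    -8]
  [    0,     0,    -1, -14/5]
Pivot columns: 1, 2, 3 → 3 pivots.
dim(Col(A)) = number of pivot columns = 3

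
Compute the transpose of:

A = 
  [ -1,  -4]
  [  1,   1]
Aᵀ = 
  [ -1,   1]
  [ -4,   1]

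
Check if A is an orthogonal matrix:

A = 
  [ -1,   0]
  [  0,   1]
Yes

AᵀA = 
  [  1,   0]
  [  0,   1]
= I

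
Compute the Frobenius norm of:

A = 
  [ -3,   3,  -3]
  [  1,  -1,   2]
||A||_F = 5.745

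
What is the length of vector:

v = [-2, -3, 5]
6.164

||v||₂ = √((-2)² + (-3)² + (5)²) = √38 = 6.164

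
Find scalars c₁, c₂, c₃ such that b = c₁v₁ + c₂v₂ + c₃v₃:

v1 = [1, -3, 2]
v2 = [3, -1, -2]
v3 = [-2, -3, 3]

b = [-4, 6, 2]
c1 = 1, c2 = -3, c3 = -2

b = 1·v1 + -3·v2 + -2·v3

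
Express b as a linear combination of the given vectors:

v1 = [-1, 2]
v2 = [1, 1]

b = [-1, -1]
c1 = 0, c2 = -1

b = 0·v1 + -1·v2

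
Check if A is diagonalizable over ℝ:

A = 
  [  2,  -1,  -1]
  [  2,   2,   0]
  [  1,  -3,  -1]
No

Characteristic polynomial: det(λI - A) = λ³ - 3λ² + 3λ - 2
Testing integer divisors of the constant term: p(2) = 0, so (λ - 2) is a factor:
p(λ) = (λ - 2)(λ² - λ + 1)
λ² - λ + 1 = 0  ⇒  λ = (1 ± √((-1)² - 4·(1)))/2 = (1 ± √(-3))/2
  = (1 + i√3)/2,  (1 - i√3)/2
Eigenvalues: 2, (1 + i√3)/2, (1 - i√3)/2  (≈ 2, 0.5 + 0.866i, 0.5 - 0.866i)
Has complex eigenvalues (not diagonalizable over ℝ).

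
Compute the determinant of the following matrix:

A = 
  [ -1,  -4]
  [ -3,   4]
-16

For a 2×2 matrix, det = ad - bc = (-1)(4) - (-4)(-3) = -16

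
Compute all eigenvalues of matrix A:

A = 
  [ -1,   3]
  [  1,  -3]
tr(A) = -4, det(A) = 0
Characteristic polynomial: λ² - tr(A)λ + det(A) = λ² + 4λ
λ² + 4λ = λ(λ + 4)

λ = 0, -4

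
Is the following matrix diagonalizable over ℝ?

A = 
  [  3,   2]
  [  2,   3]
Yes

tr(A) = 6, det(A) = 5
Characteristic polynomial: λ² - tr(A)λ + det(A) = λ² - 6λ + 5
λ² - 6λ + 5 = (λ - 1)(λ - 5)
Eigenvalues: 5, 1
λ=1: alg. mult. = 1, geom. mult. = 2 - rank(A - (1)I) = 2 - 1 = 1
λ=5: alg. mult. = 1, geom. mult. = 2 - rank(A - (5)I) = 2 - 1 = 1
Sum of geometric multiplicities equals n, so A has n independent eigenvectors.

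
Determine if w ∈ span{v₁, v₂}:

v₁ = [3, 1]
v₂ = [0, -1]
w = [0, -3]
Yes

Form the augmented matrix and row-reduce:
[v₁|v₂|w] = 
  [  3,   0,   0]
  [  1,  -1,  -3]
R2 → R2 - (1/3)·R1
REF = 
  [  3,   0,   0]
  [  0,  -1,  -3]

No row of the form [0 0 | nonzero], so the system is consistent. Back-substitution gives c₁ = 0, c₂ = 3: w = (0)·v₁ + (3)·v₂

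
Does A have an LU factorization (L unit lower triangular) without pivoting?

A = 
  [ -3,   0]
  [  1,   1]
Yes.
A[1,1] = -3 ≠ 0, so Gaussian elimination proceeds without a row swap: multiplier ℓ₂₁ = (1)/(-3) = -1/3, and U[2,2] = 1 - (-1/3)(0) = 1.
L = 
  [   1,    0]
  [-1/3,    1]
U = 
  [ -3,   0]
  [  0,   1]
Check row 2 of LU: [(-1/3)(-3), (-1/3)(0) + 1] = [1, 1] = row 2 of A ✓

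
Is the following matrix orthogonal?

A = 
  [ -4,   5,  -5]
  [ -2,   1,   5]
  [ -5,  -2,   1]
No

AᵀA = 
  [ 45, -12,   5]
  [-12,  30, -22]
  [  5, -22,  51]
≠ I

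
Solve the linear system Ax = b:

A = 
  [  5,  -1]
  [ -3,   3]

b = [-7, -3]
x = [-2, -3]

Row reduce the augmented matrix [A|b]:
R2 → R2 + (3/5)·R1
REF = 
  [    5,    -1,    -7]
  [    0,  12/5, -36/5]

Back-substitution:
x₂ = (-36/5) / (12/5) = -3
x₁ = (-7 - (-1)(-3)) / 5 = -2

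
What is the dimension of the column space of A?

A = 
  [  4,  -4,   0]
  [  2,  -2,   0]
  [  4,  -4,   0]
Row reduce:
R2 → R2 - (1/2)·R1
R3 → R3 - (1)·R1
REF = 
  [  4,  -4,   0]
  [  0,   0,   0]
  [  0,   0,   0]
Pivot columns: 1 → 1 pivot.
dim(Col(A)) = number of pivot columns = 1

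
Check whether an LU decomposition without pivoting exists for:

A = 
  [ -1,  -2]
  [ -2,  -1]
Yes.
A[1,1] = -1 ≠ 0, so Gaussian elimination proceeds without a row swap: multiplier ℓ₂₁ = (-2)/(-1) = 2, and U[2,2] = -1 - (2)(-2) = 3.
L = 
  [  1,   0]
  [  2,   1]
U = 
  [ -1,  -2]
  [  0,   3]
Check row 2 of LU: [(2)(-1), (2)(-2) + 3] = [-2, -1] = row 2 of A ✓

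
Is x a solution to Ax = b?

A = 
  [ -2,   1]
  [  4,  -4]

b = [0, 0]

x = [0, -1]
No

Ax = [-1, 4] ≠ b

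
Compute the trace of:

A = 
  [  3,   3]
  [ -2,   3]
6

tr(A) = 3 + 3 = 6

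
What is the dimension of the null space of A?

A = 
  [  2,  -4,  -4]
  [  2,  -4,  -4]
nullity(A) = 2

Row reduce:
R2 → R2 - (1)·R1
REF = 
  [  2,  -4,  -4]
  [  0,   0,   0]
Pivot columns: 1 → 1 pivot.
rank(A) = 1, so nullity(A) = 3 - 1 = 2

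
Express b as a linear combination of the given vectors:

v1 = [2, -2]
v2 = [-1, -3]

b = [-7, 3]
c1 = -3, c2 = 1

b = -3·v1 + 1·v2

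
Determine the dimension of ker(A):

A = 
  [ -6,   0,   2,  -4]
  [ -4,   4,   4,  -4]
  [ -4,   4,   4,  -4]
nullity(A) = 2

Row reduce:
R2 → R2 - (2/3)·R1
R3 → R3 - (2/3)·R1
R3 → R3 - (1)·R2
REF = 
  [  -6,    0,    2,   -4]
  [   0,    4,  8/3, -4/3]
  [   0,    0,    0,    0]
Pivot columns: 1, 2 → 2 pivots.
rank(A) = 2, so nullity(A) = 4 - 2 = 2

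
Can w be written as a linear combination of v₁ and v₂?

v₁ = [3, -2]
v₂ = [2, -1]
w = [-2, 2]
Yes

Form the augmented matrix and row-reduce:
[v₁|v₂|w] = 
  [  3,   2,  -2]
  [ -2,  -1,   2]
R2 → R2 + (2/3)·R1
REF = 
  [  3,   2,  -2]
  [  0, 1/3, 2/3]

No row of the form [0 0 | nonzero], so the system is consistent. Back-substitution gives c₁ = -2, c₂ = 2: w = (-2)·v₁ + (2)·v₂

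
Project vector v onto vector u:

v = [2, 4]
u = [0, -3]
proj_u(v) = [0, 4]

v·u = (2)(0) + (4)(-3) = -12
u·u = (0)² + (-3)² = 9
proj_u(v) = (v·u / u·u) × u = (-12/9) × u = (-4/3) × u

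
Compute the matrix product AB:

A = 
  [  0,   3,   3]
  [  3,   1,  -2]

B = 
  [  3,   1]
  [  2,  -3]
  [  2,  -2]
AB = 
  [ 12, -15]
  [  7,   4]

A is 2×3 and B is 3×2, so AB is 2×2. Each entry is (row of A)·(column of B):
AB[1,1] = (0)(3) + (3)(2) + (3)(2) = 12
AB[1,2] = (0)(1) + (3)(-3) + (3)(-2) = -15
AB[2,1] = (3)(3) + (1)(2) + (-2)(2) = 7
AB[2,2] = (3)(1) + (1)(-3) + (-2)(-2) = 4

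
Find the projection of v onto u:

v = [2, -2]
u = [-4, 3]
v·u = (2)(-4) + (-2)(3) = -14
u·u = (-4)² + (3)² = 25
proj_u(v) = (v·u / u·u) × u = (-14/25) × u

proj_u(v) = [56/25, -42/25]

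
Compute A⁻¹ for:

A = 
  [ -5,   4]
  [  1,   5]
det(A) = (-5)(5) - (4)(1) = -29
For a 2×2 matrix, A⁻¹ = (1/det(A)) · [[d, -b], [-c, a]]
    = (-1/29) · [[5, -4], [-1, -5]]

A⁻¹ = 
  [-5/29,  4/29]
  [ 1/29,  5/29]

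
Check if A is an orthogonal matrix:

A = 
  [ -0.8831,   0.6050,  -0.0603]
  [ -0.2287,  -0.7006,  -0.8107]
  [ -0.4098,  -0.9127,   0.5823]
No

AᵀA = 
  [  1.0001,   0,   0]
  [  0,   1.6899,   0]
  [  0,   0,   0.9999]
≠ I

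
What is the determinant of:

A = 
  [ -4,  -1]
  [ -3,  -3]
9

For a 2×2 matrix, det = ad - bc = (-4)(-3) - (-1)(-3) = 9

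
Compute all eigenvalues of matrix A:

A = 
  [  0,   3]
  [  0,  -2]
λ = 0, -2

tr(A) = -2, det(A) = 0
Characteristic polynomial: λ² - tr(A)λ + det(A) = λ² + 2λ
λ² + 2λ = λ(λ + 2)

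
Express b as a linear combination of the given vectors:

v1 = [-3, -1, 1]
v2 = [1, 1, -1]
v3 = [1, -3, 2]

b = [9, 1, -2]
c1 = -2, c2 = 2, c3 = 1

b = -2·v1 + 2·v2 + 1·v3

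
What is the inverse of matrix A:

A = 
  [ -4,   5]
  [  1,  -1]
det(A) = (-4)(-1) - (5)(1) = -1
For a 2×2 matrix, A⁻¹ = (1/det(A)) · [[d, -b], [-c, a]]
    = (-1) · [[-1, -5], [-1, -4]]

A⁻¹ = 
  [  1,   5]
  [  1,   4]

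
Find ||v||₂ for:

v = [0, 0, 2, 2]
2.828

||v||₂ = √((0)² + (0)² + (2)² + (2)²) = √8 = 2.828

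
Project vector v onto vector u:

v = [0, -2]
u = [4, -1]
proj_u(v) = [8/17, -2/17]

v·u = (0)(4) + (-2)(-1) = 2
u·u = (4)² + (-1)² = 17
proj_u(v) = (v·u / u·u) × u = (2/17) × u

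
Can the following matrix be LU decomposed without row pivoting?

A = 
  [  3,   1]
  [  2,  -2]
Yes.
A[1,1] = 3 ≠ 0, so Gaussian elimination proceeds without a row swap: multiplier ℓ₂₁ = (2)/(3) = 2/3, and U[2,2] = -2 - (2/3)(1) = -8/3.
L = 
  [  1,   0]
  [2/3,   1]
U = 
  [   3,    1]
  [   0, -8/3]
Check row 2 of LU: [(2/3)(3), (2/3)(1) + (-8/3)] = [2, -2] = row 2 of A ✓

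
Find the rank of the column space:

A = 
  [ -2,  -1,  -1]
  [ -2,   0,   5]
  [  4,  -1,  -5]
Row reduce:
R2 → R2 - (1)·R1
R3 → R3 + (2)·R1
R3 → R3 + (3)·R2
REF = 
  [ -2,  -1,  -1]
  [  0,   1,   6]
  [  0,   0,  11]
Pivot columns: 1, 2, 3 → 3 pivots.
dim(Col(A)) = number of pivot columns = 3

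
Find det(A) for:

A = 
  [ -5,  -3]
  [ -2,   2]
For a 2×2 matrix, det = ad - bc = (-5)(2) - (-3)(-2) = -16

det(A) = -16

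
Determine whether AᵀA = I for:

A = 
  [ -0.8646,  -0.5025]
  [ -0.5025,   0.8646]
Yes

AᵀA = 
  [  1,   0]
  [  0,   1]
≈ I (equal to I up to the 4-dp rounding of the entries)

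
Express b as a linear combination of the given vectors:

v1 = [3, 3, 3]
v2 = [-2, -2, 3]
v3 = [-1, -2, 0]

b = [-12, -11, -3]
c1 = -3, c2 = 2, c3 = -1

b = -3·v1 + 2·v2 + -1·v3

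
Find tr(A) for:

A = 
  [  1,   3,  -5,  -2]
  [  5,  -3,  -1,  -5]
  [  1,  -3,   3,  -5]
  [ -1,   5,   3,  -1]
0

tr(A) = 1 + -3 + 3 + -1 = 0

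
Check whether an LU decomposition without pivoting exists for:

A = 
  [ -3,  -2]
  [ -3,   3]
Yes.
A[1,1] = -3 ≠ 0, so Gaussian elimination proceeds without a row swap: multiplier ℓ₂₁ = (-3)/(-3) = 1, and U[2,2] = 3 - (1)(-2) = 5.
L = 
  [  1,   0]
  [  1,   1]
U = 
  [ -3,  -2]
  [  0,   5]
Check row 2 of LU: [(1)(-3), (1)(-2) + 5] = [-3, 3] = row 2 of A ✓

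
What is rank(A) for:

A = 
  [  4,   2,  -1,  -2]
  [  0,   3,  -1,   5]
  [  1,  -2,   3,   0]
rank(A) = 3

Row reduce:
R3 → R3 - (1/4)·R1
R3 → R3 + (5/6)·R2
REF = 
  [    4,     2,    -1,    -2]
  [    0,     3,    -1,     5]
  [    0,     0, 29/12,  14/3]
Pivot columns: 1, 2, 3 → 3 pivots.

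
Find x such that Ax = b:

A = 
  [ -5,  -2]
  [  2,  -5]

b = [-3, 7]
Row reduce the augmented matrix [A|b]:
R2 → R2 + (2/5)·R1
REF = 
  [   -5,    -2,    -3]
  [    0, -29/5,  29/5]

Back-substitution:
x₂ = (29/5) / (-29/5) = -1
x₁ = (-3 - (-2)(-1)) / (-5) = 1

x = [1, -1]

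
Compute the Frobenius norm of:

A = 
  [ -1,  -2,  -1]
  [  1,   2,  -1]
||A||_F = 3.464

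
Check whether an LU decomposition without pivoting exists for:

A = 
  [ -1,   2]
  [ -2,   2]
Yes.
A[1,1] = -1 ≠ 0, so Gaussian elimination proceeds without a row swap: multiplier ℓ₂₁ = (-2)/(-1) = 2, and U[2,2] = 2 - (2)(2) = -2.
L = 
  [  1,   0]
  [  2,   1]
U = 
  [ -1,   2]
  [  0,  -2]
Check row 2 of LU: [(2)(-1), (2)(2) + (-2)] = [-2, 2] = row 2 of A ✓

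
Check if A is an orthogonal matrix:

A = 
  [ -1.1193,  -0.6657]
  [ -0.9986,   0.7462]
No

AᵀA = 
  [  2.2500,   0]
  [  0,   1]
≠ I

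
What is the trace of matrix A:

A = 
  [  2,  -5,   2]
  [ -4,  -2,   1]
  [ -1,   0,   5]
5

tr(A) = 2 + -2 + 5 = 5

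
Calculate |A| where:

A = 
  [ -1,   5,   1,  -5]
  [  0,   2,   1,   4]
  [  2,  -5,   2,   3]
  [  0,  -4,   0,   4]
-104

Cofactor expansion along row 1: det(A) = a₁₁M₁₁ - a₁₂M₁₂ + a₁₃M₁₃ - a₁₄M₁₄

M₁₁ = det[[2, 1, 4]; [-5, 2, 3]; [-4, 0, 4]]
  = (2)·((2)(4) - (3)(0)) - (1)·((-5)(4) - (3)(-4)) + (4)·((-5)(0) - (2)(-4))
  = (2)(8) - (1)(-8) + (4)(8)
  = 56
M₁₂ = det[[0, 1, 4]; [2, 2, 3]; [0, 0, 4]]
  = (0)·((2)(4) - (3)(0)) - (1)·((2)(4) - (3)(0)) + (4)·((2)(0) - (2)(0))
  = (0)(8) - (1)(8) + (4)(0)
  = -8
M₁₃ = det[[0, 2, 4]; [2, -5, 3]; [0, -4, 4]]
  = (0)·((-5)(4) - (3)(-4)) - (2)·((2)(4) - (3)(0)) + (4)·((2)(-4) - (-5)(0))
  = (0)(-8) - (2)(8) + (4)(-8)
  = -48
M₁₄ = det[[0, 2, 1]; [2, -5, 2]; [0, -4, 0]]
  = (0)·((-5)(0) - (2)(-4)) - (2)·((2)(0) - (2)(0)) + (1)·((2)(-4) - (-5)(0))
  = (0)(8) - (2)(0) + (1)(-8)
  = -8

det(A) = (-1)(56) - (5)(-8) + (1)(-48) - (-5)(-8) = -104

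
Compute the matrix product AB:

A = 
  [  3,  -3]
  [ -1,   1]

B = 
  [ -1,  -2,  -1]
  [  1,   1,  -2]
AB = 
  [ -6,  -9,   3]
  [  2,   3,  -1]

A is 2×2 and B is 2×3, so AB is 2×3. Each entry is (row of A)·(column of B):
AB[1,1] = (3)(-1) + (-3)(1) = -6
AB[1,2] = (3)(-2) + (-3)(1) = -9
AB[1,3] = (3)(-1) + (-3)(-2) = 3
AB[2,1] = (-1)(-1) + (1)(1) = 2
AB[2,2] = (-1)(-2) + (1)(1) = 3
AB[2,3] = (-1)(-1) + (1)(-2) = -1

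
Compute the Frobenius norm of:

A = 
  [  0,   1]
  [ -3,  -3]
||A||_F = 4.359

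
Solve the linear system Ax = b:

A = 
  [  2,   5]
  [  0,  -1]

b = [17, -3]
Row reduce the augmented matrix [A|b]:
(already in echelon form)
REF = 
  [  2,   5,  17]
  [  0,  -1,  -3]

Back-substitution:
x₂ = (-3) / (-1) = 3
x₁ = (17 - (5)(3)) / 2 = 1

x = [1, 3]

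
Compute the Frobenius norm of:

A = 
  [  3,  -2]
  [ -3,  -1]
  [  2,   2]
||A||_F = 5.568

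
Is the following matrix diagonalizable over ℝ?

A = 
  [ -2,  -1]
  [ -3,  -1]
Yes

tr(A) = -3, det(A) = -1
Characteristic polynomial: λ² - tr(A)λ + det(A) = λ² + 3λ - 1
λ² + 3λ - 1 = 0  ⇒  λ = (-3 ± √((3)² - 4·(-1)))/2 = (-3 ± √(13))/2
  = (-3 + √13)/2,  (-3 - √13)/2
Eigenvalues: (-3 + √13)/2, (-3 - √13)/2  (≈ 0.3028, -3.303)
The two irrational eigenvalues are distinct (simple), so each has alg. mult. = geom. mult. = 1.
Sum of geometric multiplicities equals n, so A has n independent eigenvectors.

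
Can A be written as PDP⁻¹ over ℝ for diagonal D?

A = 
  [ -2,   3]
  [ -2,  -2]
No

tr(A) = -4, det(A) = 10
Characteristic polynomial: λ² - tr(A)λ + det(A) = λ² + 4λ + 10
λ² + 4λ + 10 = 0  ⇒  λ = (-4 ± √((4)² - 4·(10)))/2 = (-4 ± √(-24))/2
  = -2 + i√6,  -2 - i√6
Eigenvalues: -2 + i√6, -2 - i√6  (≈ -2 + 2.449i, -2 - 2.449i)
Has complex eigenvalues (not diagonalizable over ℝ).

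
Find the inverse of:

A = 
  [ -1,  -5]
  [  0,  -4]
det(A) = (-1)(-4) - (-5)(0) = 4
For a 2×2 matrix, A⁻¹ = (1/det(A)) · [[d, -b], [-c, a]]
    = (1/4) · [[-4, 5], [0, -1]]

A⁻¹ = 
  [  -1,  5/4]
  [   0, -1/4]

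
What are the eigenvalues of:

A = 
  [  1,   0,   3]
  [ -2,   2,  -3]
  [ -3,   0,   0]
Characteristic polynomial: det(λI - A) = λ³ - 3λ² + 11λ - 18
Testing integer divisors of the constant term: p(2) = 0, so (λ - 2) is a factor:
p(λ) = (λ - 2)(λ² - λ + 9)
λ² - λ + 9 = 0  ⇒  λ = (1 ± √((-1)² - 4·(9)))/2 = (1 ± √(-35))/2
  = (1 + i√35)/2,  (1 - i√35)/2

λ = 2, (1 + i√35)/2, (1 - i√35)/2  (≈ 2, 0.5 + 2.958i, 0.5 - 2.958i)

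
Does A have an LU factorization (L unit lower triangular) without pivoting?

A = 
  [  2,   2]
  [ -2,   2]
Yes.
A[1,1] = 2 ≠ 0, so Gaussian elimination proceeds without a row swap: multiplier ℓ₂₁ = (-2)/(2) = -1, and U[2,2] = 2 - (-1)(2) = 4.
L = 
  [  1,   0]
  [ -1,   1]
U = 
  [  2,   2]
  [  0,   4]
Check row 2 of LU: [(-1)(2), (-1)(2) + 4] = [-2, 2] = row 2 of A ✓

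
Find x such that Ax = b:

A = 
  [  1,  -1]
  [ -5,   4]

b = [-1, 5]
x = [-1, 0]

Row reduce the augmented matrix [A|b]:
R2 → R2 + (5)·R1
REF = 
  [  1,  -1,  -1]
  [  0,  -1,   0]

Back-substitution:
x₂ = 0 / (-1) = 0
x₁ = (-1 - (-1)(0)) / 1 = -1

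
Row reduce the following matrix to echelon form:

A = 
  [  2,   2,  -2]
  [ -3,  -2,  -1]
Row operations:
R2 → R2 + (3/2)·R1

Resulting echelon form:
REF = 
  [  2,   2,  -2]
  [  0,   1,  -4]

Rank = 2 (number of non-zero pivot rows).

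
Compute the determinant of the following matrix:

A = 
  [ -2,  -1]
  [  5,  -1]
For a 2×2 matrix, det = ad - bc = (-2)(-1) - (-1)(5) = 7

det(A) = 7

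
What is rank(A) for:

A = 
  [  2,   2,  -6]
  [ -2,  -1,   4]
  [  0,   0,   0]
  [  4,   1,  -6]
Row reduce:
R2 → R2 + (1)·R1
R4 → R4 - (2)·R1
R4 → R4 + (3)·R2
REF = 
  [  2,   2,  -6]
  [  0,   1,  -2]
  [  0,   0,   0]
  [  0,   0,   0]
Pivot columns: 1, 2 → 2 pivots.

rank(A) = 2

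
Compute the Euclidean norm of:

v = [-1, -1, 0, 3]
3.317

||v||₂ = √((-1)² + (-1)² + (0)² + (3)²) = √11 = 3.317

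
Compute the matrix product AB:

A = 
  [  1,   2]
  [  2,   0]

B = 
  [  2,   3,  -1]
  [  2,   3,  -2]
AB = 
  [  6,   9,  -5]
  [  4,   6,  -2]

A is 2×2 and B is 2×3, so AB is 2×3. Each entry is (row of A)·(column of B):
AB[1,1] = (1)(2) + (2)(2) = 6
AB[1,2] = (1)(3) + (2)(3) = 9
AB[1,3] = (1)(-1) + (2)(-2) = -5
AB[2,1] = (2)(2) + (0)(2) = 4
AB[2,2] = (2)(3) + (0)(3) = 6
AB[2,3] = (2)(-1) + (0)(-2) = -2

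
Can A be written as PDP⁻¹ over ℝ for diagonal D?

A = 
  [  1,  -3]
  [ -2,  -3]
Yes

tr(A) = -2, det(A) = -9
Characteristic polynomial: λ² - tr(A)λ + det(A) = λ² + 2λ - 9
λ² + 2λ - 9 = 0  ⇒  λ = (-2 ± √((2)² - 4·(-9)))/2 = (-2 ± √(40))/2
  = -1 + √10,  -1 - √10
Eigenvalues: -1 + √10, -1 - √10  (≈ 2.162, -4.162)
The two irrational eigenvalues are distinct (simple), so each has alg. mult. = geom. mult. = 1.
Sum of geometric multiplicities equals n, so A has n independent eigenvectors.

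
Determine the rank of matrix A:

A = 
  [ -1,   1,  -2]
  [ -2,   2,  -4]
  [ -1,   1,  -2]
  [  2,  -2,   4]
rank(A) = 1

Row reduce:
R2 → R2 - (2)·R1
R3 → R3 - (1)·R1
R4 → R4 + (2)·R1
REF = 
  [ -1,   1,  -2]
  [  0,   0,   0]
  [  0,   0,   0]
  [  0,   0,   0]
Pivot columns: 1 → 1 pivot.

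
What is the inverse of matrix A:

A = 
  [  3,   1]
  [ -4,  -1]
det(A) = (3)(-1) - (1)(-4) = 1
For a 2×2 matrix, A⁻¹ = (1/det(A)) · [[d, -b], [-c, a]]
    = (1) · [[-1, -1], [4, 3]]

A⁻¹ = 
  [ -1,  -1]
  [  4,   3]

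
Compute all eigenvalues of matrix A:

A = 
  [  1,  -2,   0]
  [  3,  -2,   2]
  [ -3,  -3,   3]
Characteristic polynomial: det(λI - A) = λ³ - 2λ² + 7λ - 30
Testing integer divisors of the constant term: p(3) = 0, so (λ - 3) is a factor:
p(λ) = (λ - 3)(λ² + λ + 10)
λ² + λ + 10 = 0  ⇒  λ = (-1 ± √((1)² - 4·(10)))/2 = (-1 ± √(-39))/2
  = (-1 + i√39)/2,  (-1 - i√39)/2

λ = 3, (-1 + i√39)/2, (-1 - i√39)/2  (≈ 3, -0.5 + 3.122i, -0.5 - 3.122i)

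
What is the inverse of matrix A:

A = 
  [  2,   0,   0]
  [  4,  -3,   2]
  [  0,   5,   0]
det(A) = (2)·((-3)(0) - (2)(5)) - (0)·((4)(0) - (2)(0)) + (0)·((4)(5) - (-3)(0))
  = (2)(-10) - (0)(0) + (0)(20)
  = -20
det(A) = -20 ≠ 0, so A is invertible.

Cofactors Cᵢⱼ = (-1)ⁱ⁺ʲ·Mᵢⱼ:
C = 
  [-10,   0,  20]
  [  0,   0, -10]
  [  0,  -4,  -6]

adj(A) = Cᵀ:
adj(A) = 
  [-10,   0,   0]
  [  0,   0,  -4]
  [ 20, -10,  -6]

A⁻¹ = (-1/20) · adj(A):
A⁻¹ = 
  [ 1/2,    0,    0]
  [   0,    0,  1/5]
  [  -1,  1/2, 3/10]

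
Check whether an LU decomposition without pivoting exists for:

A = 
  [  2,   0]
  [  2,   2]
Yes.
A[1,1] = 2 ≠ 0, so Gaussian elimination proceeds without a row swap: multiplier ℓ₂₁ = (2)/(2) = 1, and U[2,2] = 2 - (1)(0) = 2.
L = 
  [  1,   0]
  [  1,   1]
U = 
  [  2,   0]
  [  0,   2]
Check row 2 of LU: [(1)(2), (1)(0) + 2] = [2, 2] = row 2 of A ✓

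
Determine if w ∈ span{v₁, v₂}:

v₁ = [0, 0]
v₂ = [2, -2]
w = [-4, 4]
Yes

Form the augmented matrix and row-reduce:
[v₁|v₂|w] = 
  [  0,   2,  -4]
  [  0,  -2,   4]
R2 → R2 + (1)·R1
REF = 
  [  0,   2,  -4]
  [  0,   0,   0]

No row of the form [0 0 | nonzero], so the system is consistent. Back-substitution gives c₁ = 0, c₂ = -2: w = (0)·v₁ + (-2)·v₂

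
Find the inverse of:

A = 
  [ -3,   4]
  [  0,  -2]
det(A) = (-3)(-2) - (4)(0) = 6
For a 2×2 matrix, A⁻¹ = (1/det(A)) · [[d, -b], [-c, a]]
    = (1/6) · [[-2, -4], [0, -3]]

A⁻¹ = 
  [-1/3, -2/3]
  [   0, -1/2]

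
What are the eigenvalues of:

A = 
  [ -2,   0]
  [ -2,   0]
tr(A) = -2, det(A) = 0
Characteristic polynomial: λ² - tr(A)λ + det(A) = λ² + 2λ
λ² + 2λ = λ(λ + 2)

λ = 0, -2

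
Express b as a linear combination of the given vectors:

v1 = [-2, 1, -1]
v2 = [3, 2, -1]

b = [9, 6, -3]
c1 = 0, c2 = 3

b = 0·v1 + 3·v2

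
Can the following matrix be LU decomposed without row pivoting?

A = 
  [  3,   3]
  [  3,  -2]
Yes.
A[1,1] = 3 ≠ 0, so Gaussian elimination proceeds without a row swap: multiplier ℓ₂₁ = (3)/(3) = 1, and U[2,2] = -2 - (1)(3) = -5.
L = 
  [  1,   0]
  [  1,   1]
U = 
  [  3,   3]
  [  0,  -5]
Check row 2 of LU: [(1)(3), (1)(3) + (-5)] = [3, -2] = row 2 of A ✓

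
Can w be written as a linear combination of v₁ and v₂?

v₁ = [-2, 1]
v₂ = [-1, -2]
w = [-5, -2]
Yes

Form the augmented matrix and row-reduce:
[v₁|v₂|w] = 
  [ -2,  -1,  -5]
  [  1,  -2,  -2]
R2 → R2 + (1/2)·R1
REF = 
  [  -2,   -1,   -5]
  [   0, -5/2, -9/2]

No row of the form [0 0 | nonzero], so the system is consistent. Back-substitution gives c₁ = 8/5, c₂ = 9/5: w = (8/5)·v₁ + (9/5)·v₂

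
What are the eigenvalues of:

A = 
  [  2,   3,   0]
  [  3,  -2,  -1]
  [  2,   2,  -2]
Characteristic polynomial: det(λI - A) = λ³ + 2λ² - 11λ - 24
Testing integer divisors of the constant term: p(-3) = 0, so (λ + 3) is a factor:
p(λ) = (λ + 3)(λ² - λ - 8)
λ² - λ - 8 = 0  ⇒  λ = (1 ± √((-1)² - 4·(-8)))/2 = (1 ± √(33))/2
  = (1 + √33)/2,  (1 - √33)/2

λ = -3, (1 + √33)/2, (1 - √33)/2  (≈ -3, 3.372, -2.372)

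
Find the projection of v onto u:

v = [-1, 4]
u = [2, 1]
v·u = (-1)(2) + (4)(1) = 2
u·u = (2)² + (1)² = 5
proj_u(v) = (v·u / u·u) × u = (2/5) × u

proj_u(v) = [4/5, 2/5]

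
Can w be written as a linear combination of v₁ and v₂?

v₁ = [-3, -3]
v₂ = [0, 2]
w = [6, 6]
Yes

Form the augmented matrix and row-reduce:
[v₁|v₂|w] = 
  [ -3,   0,   6]
  [ -3,   2,   6]
R2 → R2 - (1)·R1
REF = 
  [ -3,   0,   6]
  [  0,   2,   0]

No row of the form [0 0 | nonzero], so the system is consistent. Back-substitution gives c₁ = -2, c₂ = 0: w = (-2)·v₁ + (0)·v₂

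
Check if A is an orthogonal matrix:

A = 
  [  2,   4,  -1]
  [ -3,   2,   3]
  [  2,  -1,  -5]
No

AᵀA = 
  [ 17,   0, -21]
  [  0,  21,   7]
  [-21,   7,  35]
≠ I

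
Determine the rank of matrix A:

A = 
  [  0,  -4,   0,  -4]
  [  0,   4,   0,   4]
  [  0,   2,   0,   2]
rank(A) = 1

Row reduce:
R2 → R2 + (1)·R1
R3 → R3 + (1/2)·R1
REF = 
  [  0,  -4,   0,  -4]
  [  0,   0,   0,   0]
  [  0,   0,   0,   0]
Pivot columns: 2 → 1 pivot.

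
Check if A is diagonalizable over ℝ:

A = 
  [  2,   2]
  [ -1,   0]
No

tr(A) = 2, det(A) = 2
Characteristic polynomial: λ² - tr(A)λ + det(A) = λ² - 2λ + 2
λ² - 2λ + 2 = 0  ⇒  λ = (2 ± √((-2)² - 4·(2)))/2 = (2 ± √(-4))/2
  = 1 + i,  1 - i
Eigenvalues: 1 + i, 1 - i  (≈ 1 + 1i, 1 - 1i)
Has complex eigenvalues (not diagonalizable over ℝ).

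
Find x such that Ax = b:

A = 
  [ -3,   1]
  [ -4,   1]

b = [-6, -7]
Row reduce the augmented matrix [A|b]:
R2 → R2 - (4/3)·R1
REF = 
  [  -3,    1,   -6]
  [   0, -1/3,    1]

Back-substitution:
x₂ = 1 / (-1/3) = -3
x₁ = (-6 - (1)(-3)) / (-3) = 1

x = [1, -3]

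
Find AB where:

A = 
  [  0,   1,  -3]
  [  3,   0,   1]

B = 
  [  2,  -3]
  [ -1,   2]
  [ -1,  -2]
AB = 
  [  2,   8]
  [  5, -11]

A is 2×3 and B is 3×2, so AB is 2×2. Each entry is (row of A)·(column of B):
AB[1,1] = (0)(2) + (1)(-1) + (-3)(-1) = 2
AB[1,2] = (0)(-3) + (1)(2) + (-3)(-2) = 8
AB[2,1] = (3)(2) + (0)(-1) + (1)(-1) = 5
AB[2,2] = (3)(-3) + (0)(2) + (1)(-2) = -11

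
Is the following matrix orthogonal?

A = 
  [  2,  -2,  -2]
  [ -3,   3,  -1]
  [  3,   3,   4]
No

AᵀA = 
  [ 22,  -4,  11]
  [ -4,  22,  13]
  [ 11,  13,  21]
≠ I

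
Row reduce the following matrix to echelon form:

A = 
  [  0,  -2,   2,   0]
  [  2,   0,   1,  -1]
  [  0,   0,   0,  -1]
Row operations:
Swap R1 ↔ R2

Resulting echelon form:
REF = 
  [  2,   0,   1,  -1]
  [  0,  -2,   2,   0]
  [  0,   0,   0,  -1]

Rank = 3 (number of non-zero pivot rows).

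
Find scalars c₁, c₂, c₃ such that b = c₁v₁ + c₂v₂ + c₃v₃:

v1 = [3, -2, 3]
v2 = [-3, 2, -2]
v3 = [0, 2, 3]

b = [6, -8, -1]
c1 = 1, c2 = -1, c3 = -2

b = 1·v1 + -1·v2 + -2·v3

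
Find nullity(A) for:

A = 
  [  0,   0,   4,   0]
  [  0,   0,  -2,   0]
nullity(A) = 3

Row reduce:
R2 → R2 + (1/2)·R1
REF = 
  [  0,   0,   4,   0]
  [  0,   0,   0,   0]
Pivot columns: 3 → 1 pivot.
rank(A) = 1, so nullity(A) = 4 - 1 = 3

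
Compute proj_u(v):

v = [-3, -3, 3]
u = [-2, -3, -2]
proj_u(v) = [-18/17, -27/17, -18/17]

v·u = (-3)(-2) + (-3)(-3) + (3)(-2) = 9
u·u = (-2)² + (-3)² + (-2)² = 17
proj_u(v) = (v·u / u·u) × u = (9/17) × u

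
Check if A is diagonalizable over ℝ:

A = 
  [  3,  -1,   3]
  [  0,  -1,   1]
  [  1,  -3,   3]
No

Characteristic polynomial: det(λI - A) = λ³ - 5λ² + 3λ - 2
By the rational root theorem any rational root is an integer dividing 2; none of those is a root, so p(λ) has no rational roots and hence (being an irreducible cubic) no repeated roots.
Discriminant of the cubic: Δ = -451
Δ < 0 ⇒ one real eigenvalue and a complex-conjugate pair: λ ≈ 4.424, 0.288 + 0.6076i, 0.288 - 0.6076i
Has complex eigenvalues (not diagonalizable over ℝ).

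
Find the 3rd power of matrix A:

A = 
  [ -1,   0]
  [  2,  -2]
A^3 = 
  [ -1,   0]
  [ 14,  -8]

A² = A·A:
A²[1,1] = (-1)(-1) + (0)(2) = 1
A²[1,2] = (-1)(0) + (0)(-2) = 0
A²[2,1] = (2)(-1) + (-2)(2) = -6
A²[2,2] = (2)(0) + (-2)(-2) = 4
A² = 
  [  1,   0]
  [ -6,   4]

A^3 = A^2·A:
A^3[1,1] = (1)(-1) + (0)(2) = -1
A^3[1,2] = (1)(0) + (0)(-2) = 0
A^3[2,1] = (-6)(-1) + (4)(2) = 14
A^3[2,2] = (-6)(0) + (4)(-2) = -8
A^3 = 
  [ -1,   0]
  [ 14,  -8]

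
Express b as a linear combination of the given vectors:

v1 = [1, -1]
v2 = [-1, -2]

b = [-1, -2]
c1 = 0, c2 = 1

b = 0·v1 + 1·v2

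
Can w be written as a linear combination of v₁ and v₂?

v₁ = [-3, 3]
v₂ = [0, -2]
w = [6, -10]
Yes

Form the augmented matrix and row-reduce:
[v₁|v₂|w] = 
  [ -3,   0,   6]
  [  3,  -2, -10]
R2 → R2 + (1)·R1
REF = 
  [ -3,   0,   6]
  [  0,  -2,  -4]

No row of the form [0 0 | nonzero], so the system is consistent. Back-substitution gives c₁ = -2, c₂ = 2: w = (-2)·v₁ + (2)·v₂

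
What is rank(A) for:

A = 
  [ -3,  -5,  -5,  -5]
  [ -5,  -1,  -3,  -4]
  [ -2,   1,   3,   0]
Row reduce:
R2 → R2 - (5/3)·R1
R3 → R3 - (2/3)·R1
R3 → R3 - (13/22)·R2
REF = 
  [   -3,    -5,    -5,    -5]
  [    0,  22/3,  16/3,  13/3]
  [    0,     0, 35/11, 17/22]
Pivot columns: 1, 2, 3 → 3 pivots.

rank(A) = 3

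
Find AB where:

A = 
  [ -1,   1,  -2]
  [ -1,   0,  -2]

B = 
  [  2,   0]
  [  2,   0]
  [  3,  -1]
A is 2×3 and B is 3×2, so AB is 2×2. Each entry is (row of A)·(column of B):
AB[1,1] = (-1)(2) + (1)(2) + (-2)(3) = -6
AB[1,2] = (-1)(0) + (1)(0) + (-2)(-1) = 2
AB[2,1] = (-1)(2) + (0)(2) + (-2)(3) = -8
AB[2,2] = (-1)(0) + (0)(0) + (-2)(-1) = 2

AB = 
  [ -6,   2]
  [ -8,   2]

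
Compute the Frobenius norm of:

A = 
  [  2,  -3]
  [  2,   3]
||A||_F = 5.099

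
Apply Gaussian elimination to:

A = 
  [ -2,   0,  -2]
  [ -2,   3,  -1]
Row operations:
R2 → R2 - (1)·R1

Resulting echelon form:
REF = 
  [ -2,   0,  -2]
  [  0,   3,   1]

Rank = 2 (number of non-zero pivot rows).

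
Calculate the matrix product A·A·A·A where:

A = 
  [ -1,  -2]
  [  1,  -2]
A^4 = 
  [-17,   6]
  [ -3, -14]

A² = A·A:
A²[1,1] = (-1)(-1) + (-2)(1) = -1
A²[1,2] = (-1)(-2) + (-2)(-2) = 6
A²[2,1] = (1)(-1) + (-2)(1) = -3
A²[2,2] = (1)(-2) + (-2)(-2) = 2
A² = 
  [ -1,   6]
  [ -3,   2]

A^3 = A^2·A:
A^3[1,1] = (-1)(-1) + (6)(1) = 7
A^3[1,2] = (-1)(-2) + (6)(-2) = -10
A^3[2,1] = (-3)(-1) + (2)(1) = 5
A^3[2,2] = (-3)(-2) + (2)(-2) = 2
A^3 = 
  [  7, -10]
  [  5,   2]

A^4 = A^3·A:
A^4[1,1] = (7)(-1) + (-10)(1) = -17
A^4[1,2] = (7)(-2) + (-10)(-2) = 6
A^4[2,1] = (5)(-1) + (2)(1) = -3
A^4[2,2] = (5)(-2) + (2)(-2) = -14
A^4 = 
  [-17,   6]
  [ -3, -14]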